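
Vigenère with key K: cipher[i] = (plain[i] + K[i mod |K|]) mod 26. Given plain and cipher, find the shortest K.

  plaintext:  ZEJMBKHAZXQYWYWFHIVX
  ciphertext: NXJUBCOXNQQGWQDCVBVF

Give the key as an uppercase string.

OTAIASHX

  i= 0: N-Z = 14 → O
  i= 1: X-E = 19 → T
  i= 2: J-J =  0 → A
  i= 3: U-M =  8 → I
  i= 4: B-B =  0 → A
  i= 5: C-K = 18 → S
  i= 6: O-H =  7 → H
  i= 7: X-A = 23 → X
  i= 8: N-Z = 14 → O
  i= 9: Q-X = 19 → T
  i=10: Q-Q =  0 → A
  i=11: G-Y =  8 → I
  i=12: W-W =  0 → A
  i=13: Q-Y = 18 → S
  i=14: D-W =  7 → H
  i=15: C-F = 23 → X
  i=16: V-H = 14 → O
  i=17: B-I = 19 → T
  i=18: V-V =  0 → A
  i=19: F-X =  8 → I
  shifts repeat with period 8: OTAIASHX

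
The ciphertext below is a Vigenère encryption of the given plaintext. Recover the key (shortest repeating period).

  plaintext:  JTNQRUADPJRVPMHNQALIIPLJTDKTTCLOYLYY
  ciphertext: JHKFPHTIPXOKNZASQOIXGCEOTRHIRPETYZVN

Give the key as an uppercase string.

AOXPYNTF

  i= 0: J-J =  0 → A
  i= 1: H-T = 14 → O
  i= 2: K-N = 23 → X
  i= 3: F-Q = 15 → P
  i= 4: P-R = 24 → Y
  i= 5: H-U = 13 → N
  i= 6: T-A = 19 → T
  i= 7: I-D =  5 → F
  i= 8: P-P =  0 → A
  i= 9: X-J = 14 → O
  i=10: O-R = 23 → X
  i=11: K-V = 15 → P
  i=12: N-P = 24 → Y
  i=13: Z-M = 13 → N
  i=14: A-H = 19 → T
  i=15: S-N =  5 → F
  i=16: Q-Q =  0 → A
  i=17: O-A = 14 → O
  i=18: I-L = 23 → X
  i=19: X-I = 15 → P
  i=20: G-I = 24 → Y
  i=21: C-P = 13 → N
  i=22: E-L = 19 → T
  i=23: O-J =  5 → F
  i=24: T-T =  0 → A
  i=25: R-D = 14 → O
  i=26: H-K = 23 → X
  i=27: I-T = 15 → P
  i=28: R-T = 24 → Y
  i=29: P-C = 13 → N
  i=30: E-L = 19 → T
  i=31: T-O =  5 → F
  i=32: Y-Y =  0 → A
  i=33: Z-L = 14 → O
  i=34: V-Y = 23 → X
  i=35: N-Y = 15 → P
  shifts repeat with period 8: AOXPYNTF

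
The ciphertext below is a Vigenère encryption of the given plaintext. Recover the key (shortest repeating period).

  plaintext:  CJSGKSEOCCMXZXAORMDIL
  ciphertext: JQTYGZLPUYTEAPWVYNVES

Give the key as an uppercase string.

HHBSW

  i= 0: J-C =  7 → H
  i= 1: Q-J =  7 → H
  i= 2: T-S =  1 → B
  i= 3: Y-G = 18 → S
  i= 4: G-K = 22 → W
  i= 5: Z-S =  7 → H
  i= 6: L-E =  7 → H
  i= 7: P-O =  1 → B
  i= 8: U-C = 18 → S
  i= 9: Y-C = 22 → W
  i=10: T-M =  7 → H
  i=11: E-X =  7 → H
  i=12: A-Z =  1 → B
  i=13: P-X = 18 → S
  i=14: W-A = 22 → W
  i=15: V-O =  7 → H
  i=16: Y-R =  7 → H
  i=17: N-M =  1 → B
  i=18: V-D = 18 → S
  i=19: E-I = 22 → W
  i=20: S-L =  7 → H
  shifts repeat with period 5: HHBSW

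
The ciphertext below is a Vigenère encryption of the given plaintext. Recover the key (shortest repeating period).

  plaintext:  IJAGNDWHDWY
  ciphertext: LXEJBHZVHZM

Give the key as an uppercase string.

  i= 0: L-I =  3 → D
  i= 1: X-J = 14 → O
  i= 2: E-A =  4 → E
  i= 3: J-G =  3 → D
  i= 4: B-N = 14 → O
  i= 5: H-D =  4 → E
  i= 6: Z-W =  3 → D
  i= 7: V-H = 14 → O
  i= 8: H-D =  4 → E
  i= 9: Z-W =  3 → D
  i=10: M-Y = 14 → O
  shifts repeat with period 3: DOE

DOE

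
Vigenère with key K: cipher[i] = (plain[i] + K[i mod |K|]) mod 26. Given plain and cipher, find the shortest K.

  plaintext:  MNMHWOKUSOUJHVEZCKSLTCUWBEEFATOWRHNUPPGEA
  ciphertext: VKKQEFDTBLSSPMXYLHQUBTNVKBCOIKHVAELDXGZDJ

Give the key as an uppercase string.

  i= 0: V-M =  9 → J
  i= 1: K-N = 23 → X
  i= 2: K-M = 24 → Y
  i= 3: Q-H =  9 → J
  i= 4: E-W =  8 → I
  i= 5: F-O = 17 → R
  i= 6: D-K = 19 → T
  i= 7: T-U = 25 → Z
  i= 8: B-S =  9 → J
  i= 9: L-O = 23 → X
  i=10: S-U = 24 → Y
  i=11: S-J =  9 → J
  i=12: P-H =  8 → I
  i=13: M-V = 17 → R
  i=14: X-E = 19 → T
  i=15: Y-Z = 25 → Z
  i=16: L-C =  9 → J
  i=17: H-K = 23 → X
  i=18: Q-S = 24 → Y
  i=19: U-L =  9 → J
  i=20: B-T =  8 → I
  i=21: T-C = 17 → R
  i=22: N-U = 19 → T
  i=23: V-W = 25 → Z
  i=24: K-B =  9 → J
  i=25: B-E = 23 → X
  i=26: C-E = 24 → Y
  i=27: O-F =  9 → J
  i=28: I-A =  8 → I
  i=29: K-T = 17 → R
  i=30: H-O = 19 → T
  i=31: V-W = 25 → Z
  i=32: A-R =  9 → J
  i=33: E-H = 23 → X
  i=34: L-N = 24 → Y
  i=35: D-U =  9 → J
  i=36: X-P =  8 → I
  i=37: G-P = 17 → R
  i=38: Z-G = 19 → T
  i=39: D-E = 25 → Z
  i=40: J-A =  9 → J
  shifts repeat with period 8: JXYJIRTZ

JXYJIRTZ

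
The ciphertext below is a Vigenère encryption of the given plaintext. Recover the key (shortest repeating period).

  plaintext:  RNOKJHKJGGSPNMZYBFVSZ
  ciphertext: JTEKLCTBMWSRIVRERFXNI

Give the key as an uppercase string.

SGQACVJ

  i= 0: J-R = 18 → S
  i= 1: T-N =  6 → G
  i= 2: E-O = 16 → Q
  i= 3: K-K =  0 → A
  i= 4: L-J =  2 → C
  i= 5: C-H = 21 → V
  i= 6: T-K =  9 → J
  i= 7: B-J = 18 → S
  i= 8: M-G =  6 → G
  i= 9: W-G = 16 → Q
  i=10: S-S =  0 → A
  i=11: R-P =  2 → C
  i=12: I-N = 21 → V
  i=13: V-M =  9 → J
  i=14: R-Z = 18 → S
  i=15: E-Y =  6 → G
  i=16: R-B = 16 → Q
  i=17: F-F =  0 → A
  i=18: X-V =  2 → C
  i=19: N-S = 21 → V
  i=20: I-Z =  9 → J
  shifts repeat with period 7: SGQACVJ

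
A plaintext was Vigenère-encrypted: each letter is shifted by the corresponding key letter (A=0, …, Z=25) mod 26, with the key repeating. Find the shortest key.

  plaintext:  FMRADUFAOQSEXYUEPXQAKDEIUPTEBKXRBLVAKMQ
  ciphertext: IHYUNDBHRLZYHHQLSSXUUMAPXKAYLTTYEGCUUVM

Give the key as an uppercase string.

DVHUKJWH

  i= 0: I-F =  3 → D
  i= 1: H-M = 21 → V
  i= 2: Y-R =  7 → H
  i= 3: U-A = 20 → U
  i= 4: N-D = 10 → K
  i= 5: D-U =  9 → J
  i= 6: B-F = 22 → W
  i= 7: H-A =  7 → H
  i= 8: R-O =  3 → D
  i= 9: L-Q = 21 → V
  i=10: Z-S =  7 → H
  i=11: Y-E = 20 → U
  i=12: H-X = 10 → K
  i=13: H-Y =  9 → J
  i=14: Q-U = 22 → W
  i=15: L-E =  7 → H
  i=16: S-P =  3 → D
  i=17: S-X = 21 → V
  i=18: X-Q =  7 → H
  i=19: U-A = 20 → U
  i=20: U-K = 10 → K
  i=21: M-D =  9 → J
  i=22: A-E = 22 → W
  i=23: P-I =  7 → H
  i=24: X-U =  3 → D
  i=25: K-P = 21 → V
  i=26: A-T =  7 → H
  i=27: Y-E = 20 → U
  i=28: L-B = 10 → K
  i=29: T-K =  9 → J
  i=30: T-X = 22 → W
  i=31: Y-R =  7 → H
  i=32: E-B =  3 → D
  i=33: G-L = 21 → V
  i=34: C-V =  7 → H
  i=35: U-A = 20 → U
  i=36: U-K = 10 → K
  i=37: V-M =  9 → J
  i=38: M-Q = 22 → W
  shifts repeat with period 8: DVHUKJWH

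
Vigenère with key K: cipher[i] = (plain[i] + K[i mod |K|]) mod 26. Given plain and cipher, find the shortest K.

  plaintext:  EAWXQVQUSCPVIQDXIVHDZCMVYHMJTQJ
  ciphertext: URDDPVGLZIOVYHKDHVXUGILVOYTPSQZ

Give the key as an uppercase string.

QRHGZA

  i= 0: U-E = 16 → Q
  i= 1: R-A = 17 → R
  i= 2: D-W =  7 → H
  i= 3: D-X =  6 → G
  i= 4: P-Q = 25 → Z
  i= 5: V-V =  0 → A
  i= 6: G-Q = 16 → Q
  i= 7: L-U = 17 → R
  i= 8: Z-S =  7 → H
  i= 9: I-C =  6 → G
  i=10: O-P = 25 → Z
  i=11: V-V =  0 → A
  i=12: Y-I = 16 → Q
  i=13: H-Q = 17 → R
  i=14: K-D =  7 → H
  i=15: D-X =  6 → G
  i=16: H-I = 25 → Z
  i=17: V-V =  0 → A
  i=18: X-H = 16 → Q
  i=19: U-D = 17 → R
  i=20: G-Z =  7 → H
  i=21: I-C =  6 → G
  i=22: L-M = 25 → Z
  i=23: V-V =  0 → A
  i=24: O-Y = 16 → Q
  i=25: Y-H = 17 → R
  i=26: T-M =  7 → H
  i=27: P-J =  6 → G
  i=28: S-T = 25 → Z
  i=29: Q-Q =  0 → A
  i=30: Z-J = 16 → Q
  shifts repeat with period 6: QRHGZA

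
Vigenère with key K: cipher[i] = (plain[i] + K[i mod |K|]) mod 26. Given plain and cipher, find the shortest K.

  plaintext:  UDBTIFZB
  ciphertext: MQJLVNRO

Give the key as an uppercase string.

SNI

  i= 0: M-U = 18 → S
  i= 1: Q-D = 13 → N
  i= 2: J-B =  8 → I
  i= 3: L-T = 18 → S
  i= 4: V-I = 13 → N
  i= 5: N-F =  8 → I
  i= 6: R-Z = 18 → S
  i= 7: O-B = 13 → N
  shifts repeat with period 3: SNI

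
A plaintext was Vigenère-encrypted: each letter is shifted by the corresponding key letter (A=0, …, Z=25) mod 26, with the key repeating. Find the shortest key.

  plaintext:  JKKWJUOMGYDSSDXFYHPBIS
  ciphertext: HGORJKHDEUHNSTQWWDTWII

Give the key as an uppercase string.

  i= 0: H-J = 24 → Y
  i= 1: G-K = 22 → W
  i= 2: O-K =  4 → E
  i= 3: R-W = 21 → V
  i= 4: J-J =  0 → A
  i= 5: K-U = 16 → Q
  i= 6: H-O = 19 → T
  i= 7: D-M = 17 → R
  i= 8: E-G = 24 → Y
  i= 9: U-Y = 22 → W
  i=10: H-D =  4 → E
  i=11: N-S = 21 → V
  i=12: S-S =  0 → A
  i=13: T-D = 16 → Q
  i=14: Q-X = 19 → T
  i=15: W-F = 17 → R
  i=16: W-Y = 24 → Y
  i=17: D-H = 22 → W
  i=18: T-P =  4 → E
  i=19: W-B = 21 → V
  i=20: I-I =  0 → A
  i=21: I-S = 16 → Q
  shifts repeat with period 8: YWEVAQTR

YWEVAQTR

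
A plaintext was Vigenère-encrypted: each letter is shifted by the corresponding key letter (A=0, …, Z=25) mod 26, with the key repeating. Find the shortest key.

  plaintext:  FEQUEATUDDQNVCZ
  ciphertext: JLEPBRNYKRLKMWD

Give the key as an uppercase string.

  i= 0: J-F =  4 → E
  i= 1: L-E =  7 → H
  i= 2: E-Q = 14 → O
  i= 3: P-U = 21 → V
  i= 4: B-E = 23 → X
  i= 5: R-A = 17 → R
  i= 6: N-T = 20 → U
  i= 7: Y-U =  4 → E
  i= 8: K-D =  7 → H
  i= 9: R-D = 14 → O
  i=10: L-Q = 21 → V
  i=11: K-N = 23 → X
  i=12: M-V = 17 → R
  i=13: W-C = 20 → U
  i=14: D-Z =  4 → E
  shifts repeat with period 7: EHOVXRU

EHOVXRU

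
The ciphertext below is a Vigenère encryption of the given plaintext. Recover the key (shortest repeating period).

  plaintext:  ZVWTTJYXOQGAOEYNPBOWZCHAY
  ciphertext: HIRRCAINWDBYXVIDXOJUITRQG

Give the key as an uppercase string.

  i= 0: H-Z =  8 → I
  i= 1: I-V = 13 → N
  i= 2: R-W = 21 → V
  i= 3: R-T = 24 → Y
  i= 4: C-T =  9 → J
  i= 5: A-J = 17 → R
  i= 6: I-Y = 10 → K
  i= 7: N-X = 16 → Q
  i= 8: W-O =  8 → I
  i= 9: D-Q = 13 → N
  i=10: B-G = 21 → V
  i=11: Y-A = 24 → Y
  i=12: X-O =  9 → J
  i=13: V-E = 17 → R
  i=14: I-Y = 10 → K
  i=15: D-N = 16 → Q
  i=16: X-P =  8 → I
  i=17: O-B = 13 → N
  i=18: J-O = 21 → V
  i=19: U-W = 24 → Y
  i=20: I-Z =  9 → J
  i=21: T-C = 17 → R
  i=22: R-H = 10 → K
  i=23: Q-A = 16 → Q
  i=24: G-Y =  8 → I
  shifts repeat with period 8: INVYJRKQ

INVYJRKQ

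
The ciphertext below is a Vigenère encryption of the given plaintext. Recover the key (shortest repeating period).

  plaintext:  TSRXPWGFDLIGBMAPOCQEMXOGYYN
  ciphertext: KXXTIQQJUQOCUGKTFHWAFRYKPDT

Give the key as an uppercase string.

  i= 0: K-T = 17 → R
  i= 1: X-S =  5 → F
  i= 2: X-R =  6 → G
  i= 3: T-X = 22 → W
  i= 4: I-P = 19 → T
  i= 5: Q-W = 20 → U
  i= 6: Q-G = 10 → K
  i= 7: J-F =  4 → E
  i= 8: U-D = 17 → R
  i= 9: Q-L =  5 → F
  i=10: O-I =  6 → G
  i=11: C-G = 22 → W
  i=12: U-B = 19 → T
  i=13: G-M = 20 → U
  i=14: K-A = 10 → K
  i=15: T-P =  4 → E
  i=16: F-O = 17 → R
  i=17: H-C =  5 → F
  i=18: W-Q =  6 → G
  i=19: A-E = 22 → W
  i=20: F-M = 19 → T
  i=21: R-X = 20 → U
  i=22: Y-O = 10 → K
  i=23: K-G =  4 → E
  i=24: P-Y = 17 → R
  i=25: D-Y =  5 → F
  i=26: T-N =  6 → G
  shifts repeat with period 8: RFGWTUKE

RFGWTUKE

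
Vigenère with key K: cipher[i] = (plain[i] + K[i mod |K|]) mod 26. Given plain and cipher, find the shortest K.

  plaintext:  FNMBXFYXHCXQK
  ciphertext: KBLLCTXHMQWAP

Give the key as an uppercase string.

FOZK

  i= 0: K-F =  5 → F
  i= 1: B-N = 14 → O
  i= 2: L-M = 25 → Z
  i= 3: L-B = 10 → K
  i= 4: C-X =  5 → F
  i= 5: T-F = 14 → O
  i= 6: X-Y = 25 → Z
  i= 7: H-X = 10 → K
  i= 8: M-H =  5 → F
  i= 9: Q-C = 14 → O
  i=10: W-X = 25 → Z
  i=11: A-Q = 10 → K
  i=12: P-K =  5 → F
  shifts repeat with period 4: FOZK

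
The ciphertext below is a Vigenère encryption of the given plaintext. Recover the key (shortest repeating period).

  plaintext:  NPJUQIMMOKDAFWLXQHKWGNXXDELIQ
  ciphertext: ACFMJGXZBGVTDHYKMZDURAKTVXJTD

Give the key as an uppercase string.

  i= 0: A-N = 13 → N
  i= 1: C-P = 13 → N
  i= 2: F-J = 22 → W
  i= 3: M-U = 18 → S
  i= 4: J-Q = 19 → T
  i= 5: G-I = 24 → Y
  i= 6: X-M = 11 → L
  i= 7: Z-M = 13 → N
  i= 8: B-O = 13 → N
  i= 9: G-K = 22 → W
  i=10: V-D = 18 → S
  i=11: T-A = 19 → T
  i=12: D-F = 24 → Y
  i=13: H-W = 11 → L
  i=14: Y-L = 13 → N
  i=15: K-X = 13 → N
  i=16: M-Q = 22 → W
  i=17: Z-H = 18 → S
  i=18: D-K = 19 → T
  i=19: U-W = 24 → Y
  i=20: R-G = 11 → L
  i=21: A-N = 13 → N
  i=22: K-X = 13 → N
  i=23: T-X = 22 → W
  i=24: V-D = 18 → S
  i=25: X-E = 19 → T
  i=26: J-L = 24 → Y
  i=27: T-I = 11 → L
  i=28: D-Q = 13 → N
  shifts repeat with period 7: NNWSTYL

NNWSTYL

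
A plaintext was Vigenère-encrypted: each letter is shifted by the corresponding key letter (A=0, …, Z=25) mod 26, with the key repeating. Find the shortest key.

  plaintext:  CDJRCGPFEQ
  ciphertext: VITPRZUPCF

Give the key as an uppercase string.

TFKYP

  i= 0: V-C = 19 → T
  i= 1: I-D =  5 → F
  i= 2: T-J = 10 → K
  i= 3: P-R = 24 → Y
  i= 4: R-C = 15 → P
  i= 5: Z-G = 19 → T
  i= 6: U-P =  5 → F
  i= 7: P-F = 10 → K
  i= 8: C-E = 24 → Y
  i= 9: F-Q = 15 → P
  shifts repeat with period 5: TFKYP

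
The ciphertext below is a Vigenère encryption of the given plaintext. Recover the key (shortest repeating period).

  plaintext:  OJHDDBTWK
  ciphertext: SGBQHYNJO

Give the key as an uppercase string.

  i= 0: S-O =  4 → E
  i= 1: G-J = 23 → X
  i= 2: B-H = 20 → U
  i= 3: Q-D = 13 → N
  i= 4: H-D =  4 → E
  i= 5: Y-B = 23 → X
  i= 6: N-T = 20 → U
  i= 7: J-W = 13 → N
  i= 8: O-K =  4 → E
  shifts repeat with period 4: EXUN

EXUN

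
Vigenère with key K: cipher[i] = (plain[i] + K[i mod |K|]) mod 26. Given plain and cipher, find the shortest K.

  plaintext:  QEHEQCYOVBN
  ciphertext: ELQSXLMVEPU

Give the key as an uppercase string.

OHJ

  i= 0: E-Q = 14 → O
  i= 1: L-E =  7 → H
  i= 2: Q-H =  9 → J
  i= 3: S-E = 14 → O
  i= 4: X-Q =  7 → H
  i= 5: L-C =  9 → J
  i= 6: M-Y = 14 → O
  i= 7: V-O =  7 → H
  i= 8: E-V =  9 → J
  i= 9: P-B = 14 → O
  i=10: U-N =  7 → H
  shifts repeat with period 3: OHJ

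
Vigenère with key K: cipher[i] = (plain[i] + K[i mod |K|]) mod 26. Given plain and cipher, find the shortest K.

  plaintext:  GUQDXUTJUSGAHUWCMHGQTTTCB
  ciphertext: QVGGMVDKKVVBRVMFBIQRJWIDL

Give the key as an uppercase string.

  i= 0: Q-G = 10 → K
  i= 1: V-U =  1 → B
  i= 2: G-Q = 16 → Q
  i= 3: G-D =  3 → D
  i= 4: M-X = 15 → P
  i= 5: V-U =  1 → B
  i= 6: D-T = 10 → K
  i= 7: K-J =  1 → B
  i= 8: K-U = 16 → Q
  i= 9: V-S =  3 → D
  i=10: V-G = 15 → P
  i=11: B-A =  1 → B
  i=12: R-H = 10 → K
  i=13: V-U =  1 → B
  i=14: M-W = 16 → Q
  i=15: F-C =  3 → D
  i=16: B-M = 15 → P
  i=17: I-H =  1 → B
  i=18: Q-G = 10 → K
  i=19: R-Q =  1 → B
  i=20: J-T = 16 → Q
  i=21: W-T =  3 → D
  i=22: I-T = 15 → P
  i=23: D-C =  1 → B
  i=24: L-B = 10 → K
  shifts repeat with period 6: KBQDPB

KBQDPB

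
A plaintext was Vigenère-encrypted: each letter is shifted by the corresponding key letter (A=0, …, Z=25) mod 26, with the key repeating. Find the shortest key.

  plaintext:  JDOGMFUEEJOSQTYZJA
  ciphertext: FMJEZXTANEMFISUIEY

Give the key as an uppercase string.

  i= 0: F-J = 22 → W
  i= 1: M-D =  9 → J
  i= 2: J-O = 21 → V
  i= 3: E-G = 24 → Y
  i= 4: Z-M = 13 → N
  i= 5: X-F = 18 → S
  i= 6: T-U = 25 → Z
  i= 7: A-E = 22 → W
  i= 8: N-E =  9 → J
  i= 9: E-J = 21 → V
  i=10: M-O = 24 → Y
  i=11: F-S = 13 → N
  i=12: I-Q = 18 → S
  i=13: S-T = 25 → Z
  i=14: U-Y = 22 → W
  i=15: I-Z =  9 → J
  i=16: E-J = 21 → V
  i=17: Y-A = 24 → Y
  shifts repeat with period 7: WJVYNSZ

WJVYNSZ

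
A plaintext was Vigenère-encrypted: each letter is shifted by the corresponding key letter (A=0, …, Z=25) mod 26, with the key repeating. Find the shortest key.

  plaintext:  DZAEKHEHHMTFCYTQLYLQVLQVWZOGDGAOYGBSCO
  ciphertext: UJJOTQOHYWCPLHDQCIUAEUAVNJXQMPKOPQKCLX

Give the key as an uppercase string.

RKJKJJKA

  i= 0: U-D = 17 → R
  i= 1: J-Z = 10 → K
  i= 2: J-A =  9 → J
  i= 3: O-E = 10 → K
  i= 4: T-K =  9 → J
  i= 5: Q-H =  9 → J
  i= 6: O-E = 10 → K
  i= 7: H-H =  0 → A
  i= 8: Y-H = 17 → R
  i= 9: W-M = 10 → K
  i=10: C-T =  9 → J
  i=11: P-F = 10 → K
  i=12: L-C =  9 → J
  i=13: H-Y =  9 → J
  i=14: D-T = 10 → K
  i=15: Q-Q =  0 → A
  i=16: C-L = 17 → R
  i=17: I-Y = 10 → K
  i=18: U-L =  9 → J
  i=19: A-Q = 10 → K
  i=20: E-V =  9 → J
  i=21: U-L =  9 → J
  i=22: A-Q = 10 → K
  i=23: V-V =  0 → A
  i=24: N-W = 17 → R
  i=25: J-Z = 10 → K
  i=26: X-O =  9 → J
  i=27: Q-G = 10 → K
  i=28: M-D =  9 → J
  i=29: P-G =  9 → J
  i=30: K-A = 10 → K
  i=31: O-O =  0 → A
  i=32: P-Y = 17 → R
  i=33: Q-G = 10 → K
  i=34: K-B =  9 → J
  i=35: C-S = 10 → K
  i=36: L-C =  9 → J
  i=37: X-O =  9 → J
  shifts repeat with period 8: RKJKJJKA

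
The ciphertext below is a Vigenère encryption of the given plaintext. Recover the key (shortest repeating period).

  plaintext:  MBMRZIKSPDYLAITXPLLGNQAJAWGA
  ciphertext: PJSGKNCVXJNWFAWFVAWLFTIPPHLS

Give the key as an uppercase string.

  i= 0: P-M =  3 → D
  i= 1: J-B =  8 → I
  i= 2: S-M =  6 → G
  i= 3: G-R = 15 → P
  i= 4: K-Z = 11 → L
  i= 5: N-I =  5 → F
  i= 6: C-K = 18 → S
  i= 7: V-S =  3 → D
  i= 8: X-P =  8 → I
  i= 9: J-D =  6 → G
  i=10: N-Y = 15 → P
  i=11: W-L = 11 → L
  i=12: F-A =  5 → F
  i=13: A-I = 18 → S
  i=14: W-T =  3 → D
  i=15: F-X =  8 → I
  i=16: V-P =  6 → G
  i=17: A-L = 15 → P
  i=18: W-L = 11 → L
  i=19: L-G =  5 → F
  i=20: F-N = 18 → S
  i=21: T-Q =  3 → D
  i=22: I-A =  8 → I
  i=23: P-J =  6 → G
  i=24: P-A = 15 → P
  i=25: H-W = 11 → L
  i=26: L-G =  5 → F
  i=27: S-A = 18 → S
  shifts repeat with period 7: DIGPLFS

DIGPLFS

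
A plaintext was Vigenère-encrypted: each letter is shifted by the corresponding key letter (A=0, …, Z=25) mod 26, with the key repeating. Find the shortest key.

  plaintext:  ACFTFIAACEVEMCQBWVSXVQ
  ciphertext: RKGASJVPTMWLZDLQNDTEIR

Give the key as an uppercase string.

RIBHNBVP

  i= 0: R-A = 17 → R
  i= 1: K-C =  8 → I
  i= 2: G-F =  1 → B
  i= 3: A-T =  7 → H
  i= 4: S-F = 13 → N
  i= 5: J-I =  1 → B
  i= 6: V-A = 21 → V
  i= 7: P-A = 15 → P
  i= 8: T-C = 17 → R
  i= 9: M-E =  8 → I
  i=10: W-V =  1 → B
  i=11: L-E =  7 → H
  i=12: Z-M = 13 → N
  i=13: D-C =  1 → B
  i=14: L-Q = 21 → V
  i=15: Q-B = 15 → P
  i=16: N-W = 17 → R
  i=17: D-V =  8 → I
  i=18: T-S =  1 → B
  i=19: E-X =  7 → H
  i=20: I-V = 13 → N
  i=21: R-Q =  1 → B
  shifts repeat with period 8: RIBHNBVP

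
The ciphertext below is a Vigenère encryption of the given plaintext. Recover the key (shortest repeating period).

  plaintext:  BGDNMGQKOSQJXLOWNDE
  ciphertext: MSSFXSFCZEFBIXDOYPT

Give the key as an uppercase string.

LMPS

  i= 0: M-B = 11 → L
  i= 1: S-G = 12 → M
  i= 2: S-D = 15 → P
  i= 3: F-N = 18 → S
  i= 4: X-M = 11 → L
  i= 5: S-G = 12 → M
  i= 6: F-Q = 15 → P
  i= 7: C-K = 18 → S
  i= 8: Z-O = 11 → L
  i= 9: E-S = 12 → M
  i=10: F-Q = 15 → P
  i=11: B-J = 18 → S
  i=12: I-X = 11 → L
  i=13: X-L = 12 → M
  i=14: D-O = 15 → P
  i=15: O-W = 18 → S
  i=16: Y-N = 11 → L
  i=17: P-D = 12 → M
  i=18: T-E = 15 → P
  shifts repeat with period 4: LMPS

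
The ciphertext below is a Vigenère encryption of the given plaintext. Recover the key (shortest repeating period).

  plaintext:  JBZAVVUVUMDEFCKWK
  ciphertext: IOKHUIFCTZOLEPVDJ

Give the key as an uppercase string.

  i= 0: I-J = 25 → Z
  i= 1: O-B = 13 → N
  i= 2: K-Z = 11 → L
  i= 3: H-A =  7 → H
  i= 4: U-V = 25 → Z
  i= 5: I-V = 13 → N
  i= 6: F-U = 11 → L
  i= 7: C-V =  7 → H
  i= 8: T-U = 25 → Z
  i= 9: Z-M = 13 → N
  i=10: O-D = 11 → L
  i=11: L-E =  7 → H
  i=12: E-F = 25 → Z
  i=13: P-C = 13 → N
  i=14: V-K = 11 → L
  i=15: D-W =  7 → H
  i=16: J-K = 25 → Z
  shifts repeat with period 4: ZNLH

ZNLH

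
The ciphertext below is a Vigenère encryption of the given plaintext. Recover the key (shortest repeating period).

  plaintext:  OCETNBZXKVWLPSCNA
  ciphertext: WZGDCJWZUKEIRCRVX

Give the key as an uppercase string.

  i= 0: W-O =  8 → I
  i= 1: Z-C = 23 → X
  i= 2: G-E =  2 → C
  i= 3: D-T = 10 → K
  i= 4: C-N = 15 → P
  i= 5: J-B =  8 → I
  i= 6: W-Z = 23 → X
  i= 7: Z-X =  2 → C
  i= 8: U-K = 10 → K
  i= 9: K-V = 15 → P
  i=10: E-W =  8 → I
  i=11: I-L = 23 → X
  i=12: R-P =  2 → C
  i=13: C-S = 10 → K
  i=14: R-C = 15 → P
  i=15: V-N =  8 → I
  i=16: X-A = 23 → X
  shifts repeat with period 5: IXCKP

IXCKP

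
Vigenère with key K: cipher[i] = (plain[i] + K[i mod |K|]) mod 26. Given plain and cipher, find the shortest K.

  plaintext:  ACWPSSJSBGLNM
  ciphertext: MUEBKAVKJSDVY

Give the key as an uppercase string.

  i= 0: M-A = 12 → M
  i= 1: U-C = 18 → S
  i= 2: E-W =  8 → I
  i= 3: B-P = 12 → M
  i= 4: K-S = 18 → S
  i= 5: A-S =  8 → I
  i= 6: V-J = 12 → M
  i= 7: K-S = 18 → S
  i= 8: J-B =  8 → I
  i= 9: S-G = 12 → M
  i=10: D-L = 18 → S
  i=11: V-N =  8 → I
  i=12: Y-M = 12 → M
  shifts repeat with period 3: MSI

MSI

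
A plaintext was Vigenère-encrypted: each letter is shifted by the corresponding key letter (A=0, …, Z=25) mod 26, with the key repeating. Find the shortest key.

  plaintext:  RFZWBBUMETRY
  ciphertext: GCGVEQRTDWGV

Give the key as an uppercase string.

PXHZD

  i= 0: G-R = 15 → P
  i= 1: C-F = 23 → X
  i= 2: G-Z =  7 → H
  i= 3: V-W = 25 → Z
  i= 4: E-B =  3 → D
  i= 5: Q-B = 15 → P
  i= 6: R-U = 23 → X
  i= 7: T-M =  7 → H
  i= 8: D-E = 25 → Z
  i= 9: W-T =  3 → D
  i=10: G-R = 15 → P
  i=11: V-Y = 23 → X
  shifts repeat with period 5: PXHZD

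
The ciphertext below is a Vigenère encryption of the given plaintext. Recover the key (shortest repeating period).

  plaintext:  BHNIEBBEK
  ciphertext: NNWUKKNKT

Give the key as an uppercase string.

  i= 0: N-B = 12 → M
  i= 1: N-H =  6 → G
  i= 2: W-N =  9 → J
  i= 3: U-I = 12 → M
  i= 4: K-E =  6 → G
  i= 5: K-B =  9 → J
  i= 6: N-B = 12 → M
  i= 7: K-E =  6 → G
  i= 8: T-K =  9 → J
  shifts repeat with period 3: MGJ

MGJ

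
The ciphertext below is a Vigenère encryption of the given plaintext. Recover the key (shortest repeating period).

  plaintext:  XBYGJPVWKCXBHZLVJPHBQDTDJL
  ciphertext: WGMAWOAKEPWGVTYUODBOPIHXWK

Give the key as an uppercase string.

  i= 0: W-X = 25 → Z
  i= 1: G-B =  5 → F
  i= 2: M-Y = 14 → O
  i= 3: A-G = 20 → U
  i= 4: W-J = 13 → N
  i= 5: O-P = 25 → Z
  i= 6: A-V =  5 → F
  i= 7: K-W = 14 → O
  i= 8: E-K = 20 → U
  i= 9: P-C = 13 → N
  i=10: W-X = 25 → Z
  i=11: G-B =  5 → F
  i=12: V-H = 14 → O
  i=13: T-Z = 20 → U
  i=14: Y-L = 13 → N
  i=15: U-V = 25 → Z
  i=16: O-J =  5 → F
  i=17: D-P = 14 → O
  i=18: B-H = 20 → U
  i=19: O-B = 13 → N
  i=20: P-Q = 25 → Z
  i=21: I-D =  5 → F
  i=22: H-T = 14 → O
  i=23: X-D = 20 → U
  i=24: W-J = 13 → N
  i=25: K-L = 25 → Z
  shifts repeat with period 5: ZFOUN

ZFOUN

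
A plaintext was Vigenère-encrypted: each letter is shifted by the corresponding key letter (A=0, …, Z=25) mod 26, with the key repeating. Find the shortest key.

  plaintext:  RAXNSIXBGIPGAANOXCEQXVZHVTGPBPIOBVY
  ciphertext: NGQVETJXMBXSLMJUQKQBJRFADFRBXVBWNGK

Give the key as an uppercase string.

  i= 0: N-R = 22 → W
  i= 1: G-A =  6 → G
  i= 2: Q-X = 19 → T
  i= 3: V-N =  8 → I
  i= 4: E-S = 12 → M
  i= 5: T-I = 11 → L
  i= 6: J-X = 12 → M
  i= 7: X-B = 22 → W
  i= 8: M-G =  6 → G
  i= 9: B-I = 19 → T
  i=10: X-P =  8 → I
  i=11: S-G = 12 → M
  i=12: L-A = 11 → L
  i=13: M-A = 12 → M
  i=14: J-N = 22 → W
  i=15: U-O =  6 → G
  i=16: Q-X = 19 → T
  i=17: K-C =  8 → I
  i=18: Q-E = 12 → M
  i=19: B-Q = 11 → L
  i=20: J-X = 12 → M
  i=21: R-V = 22 → W
  i=22: F-Z =  6 → G
  i=23: A-H = 19 → T
  i=24: D-V =  8 → I
  i=25: F-T = 12 → M
  i=26: R-G = 11 → L
  i=27: B-P = 12 → M
  i=28: X-B = 22 → W
  i=29: V-P =  6 → G
  i=30: B-I = 19 → T
  i=31: W-O =  8 → I
  i=32: N-B = 12 → M
  i=33: G-V = 11 → L
  i=34: K-Y = 12 → M
  shifts repeat with period 7: WGTIMLM

WGTIMLM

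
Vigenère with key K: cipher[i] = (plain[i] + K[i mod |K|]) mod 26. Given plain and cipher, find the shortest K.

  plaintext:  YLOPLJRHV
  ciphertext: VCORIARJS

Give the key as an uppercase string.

  i= 0: V-Y = 23 → X
  i= 1: C-L = 17 → R
  i= 2: O-O =  0 → A
  i= 3: R-P =  2 → C
  i= 4: I-L = 23 → X
  i= 5: A-J = 17 → R
  i= 6: R-R =  0 → A
  i= 7: J-H =  2 → C
  i= 8: S-V = 23 → X
  shifts repeat with period 4: XRAC

XRAC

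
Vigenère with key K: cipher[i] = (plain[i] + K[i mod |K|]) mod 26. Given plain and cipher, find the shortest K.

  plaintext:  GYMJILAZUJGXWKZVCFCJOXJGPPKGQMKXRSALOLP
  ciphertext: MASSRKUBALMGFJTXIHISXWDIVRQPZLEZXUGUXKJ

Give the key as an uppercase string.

  i= 0: M-G =  6 → G
  i= 1: A-Y =  2 → C
  i= 2: S-M =  6 → G
  i= 3: S-J =  9 → J
  i= 4: R-I =  9 → J
  i= 5: K-L = 25 → Z
  i= 6: U-A = 20 → U
  i= 7: B-Z =  2 → C
  i= 8: A-U =  6 → G
  i= 9: L-J =  2 → C
  i=10: M-G =  6 → G
  i=11: G-X =  9 → J
  i=12: F-W =  9 → J
  i=13: J-K = 25 → Z
  i=14: T-Z = 20 → U
  i=15: X-V =  2 → C
  i=16: I-C =  6 → G
  i=17: H-F =  2 → C
  i=18: I-C =  6 → G
  i=19: S-J =  9 → J
  i=20: X-O =  9 → J
  i=21: W-X = 25 → Z
  i=22: D-J = 20 → U
  i=23: I-G =  2 → C
  i=24: V-P =  6 → G
  i=25: R-P =  2 → C
  i=26: Q-K =  6 → G
  i=27: P-G =  9 → J
  i=28: Z-Q =  9 → J
  i=29: L-M = 25 → Z
  i=30: E-K = 20 → U
  i=31: Z-X =  2 → C
  i=32: X-R =  6 → G
  i=33: U-S =  2 → C
  i=34: G-A =  6 → G
  i=35: U-L =  9 → J
  i=36: X-O =  9 → J
  i=37: K-L = 25 → Z
  i=38: J-P = 20 → U
  shifts repeat with period 8: GCGJJZUC

GCGJJZUC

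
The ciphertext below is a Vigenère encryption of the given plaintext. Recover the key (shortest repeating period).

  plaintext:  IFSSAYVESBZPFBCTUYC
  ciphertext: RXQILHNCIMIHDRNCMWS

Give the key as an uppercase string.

  i= 0: R-I =  9 → J
  i= 1: X-F = 18 → S
  i= 2: Q-S = 24 → Y
  i= 3: I-S = 16 → Q
  i= 4: L-A = 11 → L
  i= 5: H-Y =  9 → J
  i= 6: N-V = 18 → S
  i= 7: C-E = 24 → Y
  i= 8: I-S = 16 → Q
  i= 9: M-B = 11 → L
  i=10: I-Z =  9 → J
  i=11: H-P = 18 → S
  i=12: D-F = 24 → Y
  i=13: R-B = 16 → Q
  i=14: N-C = 11 → L
  i=15: C-T =  9 → J
  i=16: M-U = 18 → S
  i=17: W-Y = 24 → Y
  i=18: S-C = 16 → Q
  shifts repeat with period 5: JSYQL

JSYQL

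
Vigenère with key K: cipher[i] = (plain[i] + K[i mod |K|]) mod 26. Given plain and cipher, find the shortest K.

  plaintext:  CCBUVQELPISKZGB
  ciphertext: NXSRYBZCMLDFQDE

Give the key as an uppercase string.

LVRXD

  i= 0: N-C = 11 → L
  i= 1: X-C = 21 → V
  i= 2: S-B = 17 → R
  i= 3: R-U = 23 → X
  i= 4: Y-V =  3 → D
  i= 5: B-Q = 11 → L
  i= 6: Z-E = 21 → V
  i= 7: C-L = 17 → R
  i= 8: M-P = 23 → X
  i= 9: L-I =  3 → D
  i=10: D-S = 11 → L
  i=11: F-K = 21 → V
  i=12: Q-Z = 17 → R
  i=13: D-G = 23 → X
  i=14: E-B =  3 → D
  shifts repeat with period 5: LVRXD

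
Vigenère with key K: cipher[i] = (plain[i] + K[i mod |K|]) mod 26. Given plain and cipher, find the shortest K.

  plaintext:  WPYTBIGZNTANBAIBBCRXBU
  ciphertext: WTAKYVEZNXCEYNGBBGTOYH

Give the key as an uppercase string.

AECRXNYA

  i= 0: W-W =  0 → A
  i= 1: T-P =  4 → E
  i= 2: A-Y =  2 → C
  i= 3: K-T = 17 → R
  i= 4: Y-B = 23 → X
  i= 5: V-I = 13 → N
  i= 6: E-G = 24 → Y
  i= 7: Z-Z =  0 → A
  i= 8: N-N =  0 → A
  i= 9: X-T =  4 → E
  i=10: C-A =  2 → C
  i=11: E-N = 17 → R
  i=12: Y-B = 23 → X
  i=13: N-A = 13 → N
  i=14: G-I = 24 → Y
  i=15: B-B =  0 → A
  i=16: B-B =  0 → A
  i=17: G-C =  4 → E
  i=18: T-R =  2 → C
  i=19: O-X = 17 → R
  i=20: Y-B = 23 → X
  i=21: H-U = 13 → N
  shifts repeat with period 8: AECRXNYA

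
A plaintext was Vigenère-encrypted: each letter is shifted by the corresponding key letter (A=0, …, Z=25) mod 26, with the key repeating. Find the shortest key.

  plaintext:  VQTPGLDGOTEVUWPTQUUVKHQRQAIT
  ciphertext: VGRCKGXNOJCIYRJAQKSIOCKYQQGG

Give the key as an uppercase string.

  i= 0: V-V =  0 → A
  i= 1: G-Q = 16 → Q
  i= 2: R-T = 24 → Y
  i= 3: C-P = 13 → N
  i= 4: K-G =  4 → E
  i= 5: G-L = 21 → V
  i= 6: X-D = 20 → U
  i= 7: N-G =  7 → H
  i= 8: O-O =  0 → A
  i= 9: J-T = 16 → Q
  i=10: C-E = 24 → Y
  i=11: I-V = 13 → N
  i=12: Y-U =  4 → E
  i=13: R-W = 21 → V
  i=14: J-P = 20 → U
  i=15: A-T =  7 → H
  i=16: Q-Q =  0 → A
  i=17: K-U = 16 → Q
  i=18: S-U = 24 → Y
  i=19: I-V = 13 → N
  i=20: O-K =  4 → E
  i=21: C-H = 21 → V
  i=22: K-Q = 20 → U
  i=23: Y-R =  7 → H
  i=24: Q-Q =  0 → A
  i=25: Q-A = 16 → Q
  i=26: G-I = 24 → Y
  i=27: G-T = 13 → N
  shifts repeat with period 8: AQYNEVUH

AQYNEVUH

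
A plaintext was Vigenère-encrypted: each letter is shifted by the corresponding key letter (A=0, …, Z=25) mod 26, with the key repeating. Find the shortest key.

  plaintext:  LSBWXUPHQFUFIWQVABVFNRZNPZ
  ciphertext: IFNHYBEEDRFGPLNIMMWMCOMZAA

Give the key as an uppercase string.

XNMLBHP

  i= 0: I-L = 23 → X
  i= 1: F-S = 13 → N
  i= 2: N-B = 12 → M
  i= 3: H-W = 11 → L
  i= 4: Y-X =  1 → B
  i= 5: B-U =  7 → H
  i= 6: E-P = 15 → P
  i= 7: E-H = 23 → X
  i= 8: D-Q = 13 → N
  i= 9: R-F = 12 → M
  i=10: F-U = 11 → L
  i=11: G-F =  1 → B
  i=12: P-I =  7 → H
  i=13: L-W = 15 → P
  i=14: N-Q = 23 → X
  i=15: I-V = 13 → N
  i=16: M-A = 12 → M
  i=17: M-B = 11 → L
  i=18: W-V =  1 → B
  i=19: M-F =  7 → H
  i=20: C-N = 15 → P
  i=21: O-R = 23 → X
  i=22: M-Z = 13 → N
  i=23: Z-N = 12 → M
  i=24: A-P = 11 → L
  i=25: A-Z =  1 → B
  shifts repeat with period 7: XNMLBHP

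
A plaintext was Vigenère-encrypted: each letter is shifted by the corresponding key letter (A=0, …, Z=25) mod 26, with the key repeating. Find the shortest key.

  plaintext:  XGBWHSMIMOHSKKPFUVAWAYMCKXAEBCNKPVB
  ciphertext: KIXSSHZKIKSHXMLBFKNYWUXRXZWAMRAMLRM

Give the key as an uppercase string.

NCWWLP

  i= 0: K-X = 13 → N
  i= 1: I-G =  2 → C
  i= 2: X-B = 22 → W
  i= 3: S-W = 22 → W
  i= 4: S-H = 11 → L
  i= 5: H-S = 15 → P
  i= 6: Z-M = 13 → N
  i= 7: K-I =  2 → C
  i= 8: I-M = 22 → W
  i= 9: K-O = 22 → W
  i=10: S-H = 11 → L
  i=11: H-S = 15 → P
  i=12: X-K = 13 → N
  i=13: M-K =  2 → C
  i=14: L-P = 22 → W
  i=15: B-F = 22 → W
  i=16: F-U = 11 → L
  i=17: K-V = 15 → P
  i=18: N-A = 13 → N
  i=19: Y-W =  2 → C
  i=20: W-A = 22 → W
  i=21: U-Y = 22 → W
  i=22: X-M = 11 → L
  i=23: R-C = 15 → P
  i=24: X-K = 13 → N
  i=25: Z-X =  2 → C
  i=26: W-A = 22 → W
  i=27: A-E = 22 → W
  i=28: M-B = 11 → L
  i=29: R-C = 15 → P
  i=30: A-N = 13 → N
  i=31: M-K =  2 → C
  i=32: L-P = 22 → W
  i=33: R-V = 22 → W
  i=34: M-B = 11 → L
  shifts repeat with period 6: NCWWLP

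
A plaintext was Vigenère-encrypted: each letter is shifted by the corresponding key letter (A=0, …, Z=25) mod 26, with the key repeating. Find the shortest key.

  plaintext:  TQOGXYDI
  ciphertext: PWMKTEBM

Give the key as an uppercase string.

  i= 0: P-T = 22 → W
  i= 1: W-Q =  6 → G
  i= 2: M-O = 24 → Y
  i= 3: K-G =  4 → E
  i= 4: T-X = 22 → W
  i= 5: E-Y =  6 → G
  i= 6: B-D = 24 → Y
  i= 7: M-I =  4 → E
  shifts repeat with period 4: WGYE

WGYE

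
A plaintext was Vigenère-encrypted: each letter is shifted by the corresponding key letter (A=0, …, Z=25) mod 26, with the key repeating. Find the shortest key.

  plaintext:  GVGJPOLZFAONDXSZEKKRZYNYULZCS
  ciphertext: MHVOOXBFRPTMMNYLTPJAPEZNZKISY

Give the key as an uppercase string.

GMPFZJQ

  i= 0: M-G =  6 → G
  i= 1: H-V = 12 → M
  i= 2: V-G = 15 → P
  i= 3: O-J =  5 → F
  i= 4: O-P = 25 → Z
  i= 5: X-O =  9 → J
  i= 6: B-L = 16 → Q
  i= 7: F-Z =  6 → G
  i= 8: R-F = 12 → M
  i= 9: P-A = 15 → P
  i=10: T-O =  5 → F
  i=11: M-N = 25 → Z
  i=12: M-D =  9 → J
  i=13: N-X = 16 → Q
  i=14: Y-S =  6 → G
  i=15: L-Z = 12 → M
  i=16: T-E = 15 → P
  i=17: P-K =  5 → F
  i=18: J-K = 25 → Z
  i=19: A-R =  9 → J
  i=20: P-Z = 16 → Q
  i=21: E-Y =  6 → G
  i=22: Z-N = 12 → M
  i=23: N-Y = 15 → P
  i=24: Z-U =  5 → F
  i=25: K-L = 25 → Z
  i=26: I-Z =  9 → J
  i=27: S-C = 16 → Q
  i=28: Y-S =  6 → G
  shifts repeat with period 7: GMPFZJQ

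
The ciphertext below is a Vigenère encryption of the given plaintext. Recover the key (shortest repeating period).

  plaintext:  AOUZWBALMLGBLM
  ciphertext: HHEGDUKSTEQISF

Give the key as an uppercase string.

HTKH

  i= 0: H-A =  7 → H
  i= 1: H-O = 19 → T
  i= 2: E-U = 10 → K
  i= 3: G-Z =  7 → H
  i= 4: D-W =  7 → H
  i= 5: U-B = 19 → T
  i= 6: K-A = 10 → K
  i= 7: S-L =  7 → H
  i= 8: T-M =  7 → H
  i= 9: E-L = 19 → T
  i=10: Q-G = 10 → K
  i=11: I-B =  7 → H
  i=12: S-L =  7 → H
  i=13: F-M = 19 → T
  shifts repeat with period 4: HTKH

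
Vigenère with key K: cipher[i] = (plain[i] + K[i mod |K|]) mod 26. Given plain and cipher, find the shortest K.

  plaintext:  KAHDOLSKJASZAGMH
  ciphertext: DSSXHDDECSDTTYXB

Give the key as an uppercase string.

TSLU

  i= 0: D-K = 19 → T
  i= 1: S-A = 18 → S
  i= 2: S-H = 11 → L
  i= 3: X-D = 20 → U
  i= 4: H-O = 19 → T
  i= 5: D-L = 18 → S
  i= 6: D-S = 11 → L
  i= 7: E-K = 20 → U
  i= 8: C-J = 19 → T
  i= 9: S-A = 18 → S
  i=10: D-S = 11 → L
  i=11: T-Z = 20 → U
  i=12: T-A = 19 → T
  i=13: Y-G = 18 → S
  i=14: X-M = 11 → L
  i=15: B-H = 20 → U
  shifts repeat with period 4: TSLU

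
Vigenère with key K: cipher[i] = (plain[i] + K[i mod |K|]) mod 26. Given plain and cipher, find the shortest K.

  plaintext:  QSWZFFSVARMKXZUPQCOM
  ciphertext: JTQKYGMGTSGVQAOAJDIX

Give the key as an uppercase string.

TBUL

  i= 0: J-Q = 19 → T
  i= 1: T-S =  1 → B
  i= 2: Q-W = 20 → U
  i= 3: K-Z = 11 → L
  i= 4: Y-F = 19 → T
  i= 5: G-F =  1 → B
  i= 6: M-S = 20 → U
  i= 7: G-V = 11 → L
  i= 8: T-A = 19 → T
  i= 9: S-R =  1 → B
  i=10: G-M = 20 → U
  i=11: V-K = 11 → L
  i=12: Q-X = 19 → T
  i=13: A-Z =  1 → B
  i=14: O-U = 20 → U
  i=15: A-P = 11 → L
  i=16: J-Q = 19 → T
  i=17: D-C =  1 → B
  i=18: I-O = 20 → U
  i=19: X-M = 11 → L
  shifts repeat with period 4: TBUL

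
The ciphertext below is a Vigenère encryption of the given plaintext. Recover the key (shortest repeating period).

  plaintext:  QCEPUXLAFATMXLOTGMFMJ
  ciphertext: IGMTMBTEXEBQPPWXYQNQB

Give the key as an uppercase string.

SEIE

  i= 0: I-Q = 18 → S
  i= 1: G-C =  4 → E
  i= 2: M-E =  8 → I
  i= 3: T-P =  4 → E
  i= 4: M-U = 18 → S
  i= 5: B-X =  4 → E
  i= 6: T-L =  8 → I
  i= 7: E-A =  4 → E
  i= 8: X-F = 18 → S
  i= 9: E-A =  4 → E
  i=10: B-T =  8 → I
  i=11: Q-M =  4 → E
  i=12: P-X = 18 → S
  i=13: P-L =  4 → E
  i=14: W-O =  8 → I
  i=15: X-T =  4 → E
  i=16: Y-G = 18 → S
  i=17: Q-M =  4 → E
  i=18: N-F =  8 → I
  i=19: Q-M =  4 → E
  i=20: B-J = 18 → S
  shifts repeat with period 4: SEIE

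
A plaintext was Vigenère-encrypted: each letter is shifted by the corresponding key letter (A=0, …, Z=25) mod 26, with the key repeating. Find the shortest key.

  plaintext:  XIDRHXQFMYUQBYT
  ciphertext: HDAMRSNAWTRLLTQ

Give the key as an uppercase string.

  i= 0: H-X = 10 → K
  i= 1: D-I = 21 → V
  i= 2: A-D = 23 → X
  i= 3: M-R = 21 → V
  i= 4: R-H = 10 → K
  i= 5: S-X = 21 → V
  i= 6: N-Q = 23 → X
  i= 7: A-F = 21 → V
  i= 8: W-M = 10 → K
  i= 9: T-Y = 21 → V
  i=10: R-U = 23 → X
  i=11: L-Q = 21 → V
  i=12: L-B = 10 → K
  i=13: T-Y = 21 → V
  i=14: Q-T = 23 → X
  shifts repeat with period 4: KVXV

KVXV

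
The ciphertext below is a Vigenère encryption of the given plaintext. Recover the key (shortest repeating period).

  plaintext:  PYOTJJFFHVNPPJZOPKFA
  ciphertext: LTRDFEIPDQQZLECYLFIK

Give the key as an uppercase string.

  i= 0: L-P = 22 → W
  i= 1: T-Y = 21 → V
  i= 2: R-O =  3 → D
  i= 3: D-T = 10 → K
  i= 4: F-J = 22 → W
  i= 5: E-J = 21 → V
  i= 6: I-F =  3 → D
  i= 7: P-F = 10 → K
  i= 8: D-H = 22 → W
  i= 9: Q-V = 21 → V
  i=10: Q-N =  3 → D
  i=11: Z-P = 10 → K
  i=12: L-P = 22 → W
  i=13: E-J = 21 → V
  i=14: C-Z =  3 → D
  i=15: Y-O = 10 → K
  i=16: L-P = 22 → W
  i=17: F-K = 21 → V
  i=18: I-F =  3 → D
  i=19: K-A = 10 → K
  shifts repeat with period 4: WVDK

WVDK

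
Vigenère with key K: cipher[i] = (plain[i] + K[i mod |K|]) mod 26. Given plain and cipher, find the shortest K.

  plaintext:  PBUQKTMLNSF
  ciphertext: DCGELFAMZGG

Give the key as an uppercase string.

OBM

  i= 0: D-P = 14 → O
  i= 1: C-B =  1 → B
  i= 2: G-U = 12 → M
  i= 3: E-Q = 14 → O
  i= 4: L-K =  1 → B
  i= 5: F-T = 12 → M
  i= 6: A-M = 14 → O
  i= 7: M-L =  1 → B
  i= 8: Z-N = 12 → M
  i= 9: G-S = 14 → O
  i=10: G-F =  1 → B
  shifts repeat with period 3: OBM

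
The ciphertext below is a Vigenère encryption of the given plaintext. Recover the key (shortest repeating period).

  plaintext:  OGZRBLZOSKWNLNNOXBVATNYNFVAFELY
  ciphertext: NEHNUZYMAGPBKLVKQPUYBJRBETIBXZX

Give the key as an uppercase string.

  i= 0: N-O = 25 → Z
  i= 1: E-G = 24 → Y
  i= 2: H-Z =  8 → I
  i= 3: N-R = 22 → W
  i= 4: U-B = 19 → T
  i= 5: Z-L = 14 → O
  i= 6: Y-Z = 25 → Z
  i= 7: M-O = 24 → Y
  i= 8: A-S =  8 → I
  i= 9: G-K = 22 → W
  i=10: P-W = 19 → T
  i=11: B-N = 14 → O
  i=12: K-L = 25 → Z
  i=13: L-N = 24 → Y
  i=14: V-N =  8 → I
  i=15: K-O = 22 → W
  i=16: Q-X = 19 → T
  i=17: P-B = 14 → O
  i=18: U-V = 25 → Z
  i=19: Y-A = 24 → Y
  i=20: B-T =  8 → I
  i=21: J-N = 22 → W
  i=22: R-Y = 19 → T
  i=23: B-N = 14 → O
  i=24: E-F = 25 → Z
  i=25: T-V = 24 → Y
  i=26: I-A =  8 → I
  i=27: B-F = 22 → W
  i=28: X-E = 19 → T
  i=29: Z-L = 14 → O
  i=30: X-Y = 25 → Z
  shifts repeat with period 6: ZYIWTO

ZYIWTO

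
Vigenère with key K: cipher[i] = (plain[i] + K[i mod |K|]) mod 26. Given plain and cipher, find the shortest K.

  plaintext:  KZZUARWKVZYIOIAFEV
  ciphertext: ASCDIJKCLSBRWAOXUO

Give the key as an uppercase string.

  i= 0: A-K = 16 → Q
  i= 1: S-Z = 19 → T
  i= 2: C-Z =  3 → D
  i= 3: D-U =  9 → J
  i= 4: I-A =  8 → I
  i= 5: J-R = 18 → S
  i= 6: K-W = 14 → O
  i= 7: C-K = 18 → S
  i= 8: L-V = 16 → Q
  i= 9: S-Z = 19 → T
  i=10: B-Y =  3 → D
  i=11: R-I =  9 → J
  i=12: W-O =  8 → I
  i=13: A-I = 18 → S
  i=14: O-A = 14 → O
  i=15: X-F = 18 → S
  i=16: U-E = 16 → Q
  i=17: O-V = 19 → T
  shifts repeat with period 8: QTDJISOS

QTDJISOS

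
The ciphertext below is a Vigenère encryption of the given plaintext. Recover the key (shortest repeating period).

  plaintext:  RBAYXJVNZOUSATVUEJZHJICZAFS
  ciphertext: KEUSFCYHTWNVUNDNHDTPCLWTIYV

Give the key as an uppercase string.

TDUUI

  i= 0: K-R = 19 → T
  i= 1: E-B =  3 → D
  i= 2: U-A = 20 → U
  i= 3: S-Y = 20 → U
  i= 4: F-X =  8 → I
  i= 5: C-J = 19 → T
  i= 6: Y-V =  3 → D
  i= 7: H-N = 20 → U
  i= 8: T-Z = 20 → U
  i= 9: W-O =  8 → I
  i=10: N-U = 19 → T
  i=11: V-S =  3 → D
  i=12: U-A = 20 → U
  i=13: N-T = 20 → U
  i=14: D-V =  8 → I
  i=15: N-U = 19 → T
  i=16: H-E =  3 → D
  i=17: D-J = 20 → U
  i=18: T-Z = 20 → U
  i=19: P-H =  8 → I
  i=20: C-J = 19 → T
  i=21: L-I =  3 → D
  i=22: W-C = 20 → U
  i=23: T-Z = 20 → U
  i=24: I-A =  8 → I
  i=25: Y-F = 19 → T
  i=26: V-S =  3 → D
  shifts repeat with period 5: TDUUI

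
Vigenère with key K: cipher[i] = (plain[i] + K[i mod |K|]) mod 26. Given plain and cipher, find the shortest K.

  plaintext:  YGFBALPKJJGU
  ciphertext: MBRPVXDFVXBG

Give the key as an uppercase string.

  i= 0: M-Y = 14 → O
  i= 1: B-G = 21 → V
  i= 2: R-F = 12 → M
  i= 3: P-B = 14 → O
  i= 4: V-A = 21 → V
  i= 5: X-L = 12 → M
  i= 6: D-P = 14 → O
  i= 7: F-K = 21 → V
  i= 8: V-J = 12 → M
  i= 9: X-J = 14 → O
  i=10: B-G = 21 → V
  i=11: G-U = 12 → M
  shifts repeat with period 3: OVM

OVM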